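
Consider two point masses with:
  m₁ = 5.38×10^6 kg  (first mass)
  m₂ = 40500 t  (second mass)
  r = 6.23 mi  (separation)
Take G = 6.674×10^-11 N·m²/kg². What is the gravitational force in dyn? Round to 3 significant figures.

14.5 dyn

From Newton's law of gravitation: F = Gm₁m₂/r².
m₁ = 5.38×10^6 kg; m₂ = 40500 t = 4.050×10^7 kg; r = 6.23 mi = 10026 m; G = 6.674×10^-11 N·m²/kg².
F = 1.447×10^-4 N
1.447×10^-4 N × (1 dyn / 1.000×10^-5 N) = 14.47 dyn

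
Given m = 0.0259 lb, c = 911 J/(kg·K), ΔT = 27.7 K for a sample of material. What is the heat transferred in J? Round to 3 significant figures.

Directly: Q = mcΔT.
m = 0.0259 lb = 0.01175 kg; c = 911 J/(kg·K); ΔT = 27.7 K.
Q = 296.5 J

296 J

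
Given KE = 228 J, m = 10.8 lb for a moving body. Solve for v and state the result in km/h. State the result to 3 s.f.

Solving KE = ½mv² for v: v = √(2·KE/m).
KE = 228 J; m = 10.8 lb = 4.899 kg.
v = 9.648 m/s
9.648 m/s × (1 km/h / 0.2778 m/s) = 34.73 km/h

34.7 km/h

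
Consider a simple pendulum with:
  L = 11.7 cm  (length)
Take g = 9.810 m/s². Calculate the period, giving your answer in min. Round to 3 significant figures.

Directly: T = 2π√(L/g).
L = 11.7 cm = 0.1170 m; g = 9.810 m/s².
T = 0.6862 s
0.6862 s × (1 min / 60.00 s) = 0.01144 min

0.0114 min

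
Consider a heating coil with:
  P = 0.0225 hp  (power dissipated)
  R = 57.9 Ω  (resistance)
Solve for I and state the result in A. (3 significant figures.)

0.538 A

Rearranging: I = √(P/R).
P = 0.0225 hp = 16.78 W; R = 57.9 Ω.
I = 0.5383 A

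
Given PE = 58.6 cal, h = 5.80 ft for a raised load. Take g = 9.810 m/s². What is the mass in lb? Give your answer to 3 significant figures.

Solving PE = m·g·h for m: m = PE/(g·h).
PE = 58.6 cal = 245.2 J; h = 5.80 ft = 1.768 m; g = 9.810 m/s².
m = 14.14 kg
14.14 kg × (1 lb / 0.4536 kg) = 31.17 lb

31.2 lb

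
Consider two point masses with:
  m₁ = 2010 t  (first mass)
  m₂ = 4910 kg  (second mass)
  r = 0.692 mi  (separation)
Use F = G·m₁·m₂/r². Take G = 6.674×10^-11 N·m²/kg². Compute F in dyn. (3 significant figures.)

F is given directly by: F = Gm₁m₂/r².
m₁ = 2010 t = 2.010×10^6 kg; m₂ = 4910 kg; r = 0.692 mi = 1114 m; G = 6.674×10^-11 N·m²/kg².
F = 5.311×10^-7 N
5.311×10^-7 N × (1 dyn / 1.000×10^-5 N) = 0.05311 dyn

0.0531 dyn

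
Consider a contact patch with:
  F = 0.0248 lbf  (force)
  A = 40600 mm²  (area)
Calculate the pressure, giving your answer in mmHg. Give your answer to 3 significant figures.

0.0204 mmHg

Directly: P = F/A.
F = 0.0248 lbf = 0.1103 N; A = 40600 mm² = 0.04060 m².
P = 2.717 Pa
2.717 Pa × (1 mmHg / 133.3 Pa) = 0.02038 mmHg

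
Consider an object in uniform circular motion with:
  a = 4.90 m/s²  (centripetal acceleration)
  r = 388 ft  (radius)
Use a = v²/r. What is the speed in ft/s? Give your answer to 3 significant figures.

Solving a = v²/r for v: v = √(a·r).
a = 4.90 m/s²; r = 388 ft = 118.3 m.
v = 24.07 m/s
24.07 m/s × (1 ft/s / 0.3048 m/s) = 78.98 ft/s

79.0 ft/s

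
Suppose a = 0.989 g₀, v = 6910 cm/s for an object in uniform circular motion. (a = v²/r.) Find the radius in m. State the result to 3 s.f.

Solving a = v²/r for r: r = v²/a.
a = 0.989 g₀ = 9.699 m/s²; v = 6910 cm/s = 69.10 m/s.
r = 492.3 m

492 m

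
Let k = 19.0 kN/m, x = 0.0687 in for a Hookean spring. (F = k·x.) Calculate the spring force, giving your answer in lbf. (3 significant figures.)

F is given directly by: F = kx.
k = 19.0 kN/m = 19000 N/m; x = 0.0687 in = 0.001745 m.
F = 33.15 N
33.15 N × (1 lbf / 4.448 N) = 7.453 lbf

7.45 lbf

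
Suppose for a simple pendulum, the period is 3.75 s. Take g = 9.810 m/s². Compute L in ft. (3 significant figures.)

Rearranging: L = g·(T/2π)².
T = 3.75 s; g = 9.810 m/s².
L = 3.494 m
3.494 m × (1 ft / 0.3048 m) = 11.46 ft

11.5 ft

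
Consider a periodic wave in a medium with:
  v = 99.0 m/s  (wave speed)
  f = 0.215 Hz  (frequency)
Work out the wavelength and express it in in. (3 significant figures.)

18100 in

Rearranging: λ = v/f.
v = 99.0 m/s; f = 0.215 Hz.
λ = 460.5 m
460.5 m × (1 in / 0.02540 m) = 18129 in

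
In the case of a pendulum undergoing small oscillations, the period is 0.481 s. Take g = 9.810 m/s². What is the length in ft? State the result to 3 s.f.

Rearranging: L = g·(T/2π)².
T = 0.481 s; g = 9.810 m/s².
L = 0.05749 m
0.05749 m × (1 ft / 0.3048 m) = 0.1886 ft

0.189 ft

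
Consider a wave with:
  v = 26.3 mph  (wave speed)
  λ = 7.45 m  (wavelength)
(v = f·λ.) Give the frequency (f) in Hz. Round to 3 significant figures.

Rearranging: f = v/λ.
v = 26.3 mph = 11.76 m/s; λ = 7.45 m.
f = 1.578 Hz

1.58 Hz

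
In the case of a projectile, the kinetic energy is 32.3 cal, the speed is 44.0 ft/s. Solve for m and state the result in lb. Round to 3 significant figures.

3.31 lb

Rearranging KE = ½mv² for m: m = 2·KE/v².
KE = 32.3 cal = 135.1 J; v = 44.0 ft/s = 13.41 m/s.
m = 1.503 kg
1.503 kg × (1 lb / 0.4536 kg) = 3.313 lb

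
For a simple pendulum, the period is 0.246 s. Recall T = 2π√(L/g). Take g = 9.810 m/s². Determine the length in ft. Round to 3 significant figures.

0.0493 ft

Rearranging: L = g·(T/2π)².
T = 0.246 s; g = 9.810 m/s².
L = 0.01504 m
0.01504 m × (1 ft / 0.3048 m) = 0.04934 ft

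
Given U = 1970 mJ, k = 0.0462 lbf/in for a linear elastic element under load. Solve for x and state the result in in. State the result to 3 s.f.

Rearranging U = ½k·x² for x: x = √(2U/k).
U = 1970 mJ = 1.970 J; k = 0.0462 lbf/in = 8.091 N/m.
x = 0.6978 m
0.6978 m × (1 in / 0.02540 m) = 27.47 in

27.5 in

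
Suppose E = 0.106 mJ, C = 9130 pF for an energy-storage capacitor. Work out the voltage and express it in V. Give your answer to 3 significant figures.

Rearranging E = ½C·V² for V: V = √(2E/C).
E = 0.106 mJ = 1.060×10^-4 J; C = 9130 pF = 9.130×10^-9 F.
V = 152.4 V

152 V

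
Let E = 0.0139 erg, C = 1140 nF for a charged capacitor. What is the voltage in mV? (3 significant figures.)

49.4 mV

Solving E = ½C·V² for V: V = √(2E/C).
E = 0.0139 erg = 1.390×10^-9 J; C = 1140 nF = 1.140×10^-6 F.
V = 0.04938 V  (the unit combination reduces to kg·m²/(A·s³) = V)
0.04938 V × (1 mV / 0.001000 V) = 49.38 mV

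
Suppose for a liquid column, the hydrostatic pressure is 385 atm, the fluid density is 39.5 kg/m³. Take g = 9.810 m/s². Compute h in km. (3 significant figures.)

101 km

Solving P = ρ·g·h for h: h = P/(ρ·g).
P = 385 atm = 3.901×10^7 Pa; ρ = 39.5 kg/m³; g = 9.810 m/s².
h = 1.007×10^5 m
1.007×10^5 m × (1 km / 1000 m) = 100.7 km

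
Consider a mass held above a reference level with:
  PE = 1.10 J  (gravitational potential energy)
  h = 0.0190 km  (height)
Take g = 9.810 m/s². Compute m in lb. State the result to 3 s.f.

0.0130 lb

Rearranging PE = m·g·h for m: m = PE/(g·h).
PE = 1.10 J; h = 0.0190 km = 19.00 m; g = 9.810 m/s².
m = 0.005902 kg
0.005902 kg × (1 lb / 0.4536 kg) = 0.01301 lb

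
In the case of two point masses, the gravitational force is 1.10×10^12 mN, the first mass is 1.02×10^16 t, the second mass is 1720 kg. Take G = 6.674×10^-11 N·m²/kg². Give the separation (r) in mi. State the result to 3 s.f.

From Newton's law of gravitation: r = √(G·m₁m₂/F).
F = 1.10×10^12 mN = 1.100×10^9 N; m₁ = 1.02×10^16 t = 1.020×10^19 kg; m₂ = 1720 kg; G = 6.674×10^-11 N·m²/kg².
r = 32.63 m
32.63 m × (1 mi / 1609 m) = 0.02027 mi

0.0203 mi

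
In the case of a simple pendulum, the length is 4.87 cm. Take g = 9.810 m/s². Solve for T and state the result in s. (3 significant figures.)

Directly: T = 2π√(L/g).
L = 4.87 cm = 0.04870 m; g = 9.810 m/s².
T = 0.4427 s

0.443 s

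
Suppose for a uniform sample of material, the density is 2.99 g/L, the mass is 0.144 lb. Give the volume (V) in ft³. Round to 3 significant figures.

0.771 ft³

Solving ρ = m/V for V: V = m/ρ.
ρ = 2.99 g/L = 2.990 kg/m³; m = 0.144 lb = 0.06532 kg.
V = 0.02185 m³
0.02185 m³ × (1 ft³ / 0.02832 m³) = 0.7715 ft³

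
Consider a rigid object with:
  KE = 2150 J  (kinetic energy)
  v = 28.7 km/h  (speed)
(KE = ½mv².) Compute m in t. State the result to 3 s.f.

0.0677 t

Solving KE = ½mv² for m: m = 2·KE/v².
KE = 2150 J; v = 28.7 km/h = 7.972 m/s.
m = 67.66 kg
67.66 kg × (1 t / 1000 kg) = 0.06766 t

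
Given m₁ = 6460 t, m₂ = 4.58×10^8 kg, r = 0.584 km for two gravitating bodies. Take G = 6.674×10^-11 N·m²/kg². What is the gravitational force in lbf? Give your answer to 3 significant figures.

Directly: F = Gm₁m₂/r².
m₁ = 6460 t = 6.460×10^6 kg; m₂ = 4.58×10^8 kg; r = 0.584 km = 584.0 m; G = 6.674×10^-11 N·m²/kg².
F = 0.5790 N  (the unit combination reduces to kg·m/s² = N)
0.5790 N × (1 lbf / 4.448 N) = 0.1302 lbf

0.130 lbf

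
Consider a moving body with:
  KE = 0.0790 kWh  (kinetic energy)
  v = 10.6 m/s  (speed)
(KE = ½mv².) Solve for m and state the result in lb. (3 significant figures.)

Rearranging: m = 2·KE/v².
KE = 0.0790 kWh = 2.844×10^5 J; v = 10.6 m/s.
m = 5062 kg
5062 kg × (1 lb / 0.4536 kg) = 11160 lb

11200 lb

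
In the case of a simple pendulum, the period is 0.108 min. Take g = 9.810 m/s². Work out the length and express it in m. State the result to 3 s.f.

10.4 m

Rearranging T = 2π√(L/g) for L: L = g·(T/2π)².
T = 0.108 min = 6.480 s; g = 9.810 m/s².
L = 10.43 m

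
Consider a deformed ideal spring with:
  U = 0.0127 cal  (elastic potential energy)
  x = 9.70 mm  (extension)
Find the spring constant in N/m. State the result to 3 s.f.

Solving U = ½k·x² for k: k = 2U/x².
U = 0.0127 cal = 0.05314 J; x = 9.70 mm = 0.009700 m.
k = 1129 N/m

1130 N/m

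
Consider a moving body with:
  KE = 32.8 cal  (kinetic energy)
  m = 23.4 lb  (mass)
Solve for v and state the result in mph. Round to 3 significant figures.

Rearranging: v = √(2·KE/m).
KE = 32.8 cal = 137.2 J; m = 23.4 lb = 10.61 kg.
v = 5.085 m/s
5.085 m/s × (1 mph / 0.4470 m/s) = 11.38 mph

11.4 mph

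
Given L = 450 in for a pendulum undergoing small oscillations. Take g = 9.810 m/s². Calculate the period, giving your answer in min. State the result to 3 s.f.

T is given directly by: T = 2π√(L/g).
L = 450 in = 11.43 m; g = 9.810 m/s².
T = 6.782 s
6.782 s × (1 min / 60.00 s) = 0.1130 min

0.113 min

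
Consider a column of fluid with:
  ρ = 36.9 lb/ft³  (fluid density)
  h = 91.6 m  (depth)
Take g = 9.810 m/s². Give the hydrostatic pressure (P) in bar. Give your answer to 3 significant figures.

5.31 bar

Directly: P = ρgh.
ρ = 36.9 lb/ft³ = 591.1 kg/m³; h = 91.6 m; g = 9.810 m/s².
P = 5.311×10^5 Pa
5.311×10^5 Pa × (1 bar / 1.000×10^5 Pa) = 5.311 bar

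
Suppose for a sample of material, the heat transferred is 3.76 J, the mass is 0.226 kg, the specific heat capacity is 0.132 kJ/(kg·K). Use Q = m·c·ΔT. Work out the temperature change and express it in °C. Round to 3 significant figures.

Rearranging Q = m·c·ΔT for ΔT: ΔT = Q/(m·c).
Q = 3.76 J; m = 0.226 kg; c = 0.132 kJ/(kg·K) = 132.0 J/(kg·K).
ΔT = 0.1260 K
Since 1 °C = 1 K, 0.1260 °C.

0.126 °C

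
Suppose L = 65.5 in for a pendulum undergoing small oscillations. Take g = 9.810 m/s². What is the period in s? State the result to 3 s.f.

2.59 s

T is given directly by: T = 2π√(L/g).
L = 65.5 in = 1.664 m; g = 9.810 m/s².
T = 2.588 s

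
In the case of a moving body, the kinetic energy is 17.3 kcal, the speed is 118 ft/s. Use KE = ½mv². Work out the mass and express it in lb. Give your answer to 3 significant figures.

247 lb

Rearranging KE = ½mv² for m: m = 2·KE/v².
KE = 17.3 kcal = 72383 J; v = 118 ft/s = 35.97 m/s.
m = 111.9 kg
111.9 kg × (1 lb / 0.4536 kg) = 246.7 lb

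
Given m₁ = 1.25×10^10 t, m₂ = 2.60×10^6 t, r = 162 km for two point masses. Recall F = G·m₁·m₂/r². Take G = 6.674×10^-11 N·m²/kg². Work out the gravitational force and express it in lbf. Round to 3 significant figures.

From Newton's law of gravitation: F = Gm₁m₂/r².
m₁ = 1.25×10^10 t = 1.250×10^13 kg; m₂ = 2.60×10^6 t = 2.600×10^9 kg; r = 162 km = 1.620×10^5 m; G = 6.674×10^-11 N·m²/kg².
F = 82.65 N  (the unit combination reduces to kg·m/s² = N)
82.65 N × (1 lbf / 4.448 N) = 18.58 lbf

18.6 lbf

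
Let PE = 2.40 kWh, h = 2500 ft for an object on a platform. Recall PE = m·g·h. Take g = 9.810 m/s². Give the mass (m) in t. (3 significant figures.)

1.16 t

Solving PE = m·g·h for m: m = PE/(g·h).
PE = 2.40 kWh = 8.640×10^6 J; h = 2500 ft = 762.0 m; g = 9.810 m/s².
m = 1156 kg
1156 kg × (1 t / 1000 kg) = 1.156 t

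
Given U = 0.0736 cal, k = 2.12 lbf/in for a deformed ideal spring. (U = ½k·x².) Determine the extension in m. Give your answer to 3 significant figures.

0.0407 m

Rearranging: x = √(2U/k).
U = 0.0736 cal = 0.3079 J; k = 2.12 lbf/in = 371.3 N/m.
x = 0.04073 m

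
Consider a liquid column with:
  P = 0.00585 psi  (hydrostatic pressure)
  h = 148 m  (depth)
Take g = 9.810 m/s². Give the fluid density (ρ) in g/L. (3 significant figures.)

Solving P = ρ·g·h for ρ: ρ = P/(g·h).
P = 0.00585 psi = 40.33 Pa; h = 148 m; g = 9.810 m/s².
ρ = 0.02778 kg/m³
Since 1 g/L = 1 kg/m³, 0.02778 g/L.

0.0278 g/L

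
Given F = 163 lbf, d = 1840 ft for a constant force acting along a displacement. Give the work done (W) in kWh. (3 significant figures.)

W is given directly by: W = F·d.
F = 163 lbf = 725.1 N; d = 1840 ft = 560.8 m.
W = 4.066×10^5 J
4.066×10^5 J × (1 kWh / 3.600×10^6 J) = 0.1130 kWh

0.113 kWh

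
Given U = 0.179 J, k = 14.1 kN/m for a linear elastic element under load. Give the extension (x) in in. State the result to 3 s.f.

Rearranging U = ½k·x² for x: x = √(2U/k).
U = 0.179 J; k = 14.1 kN/m = 14100 N/m.
x = 0.005039 m
0.005039 m × (1 in / 0.02540 m) = 0.1984 in

0.198 in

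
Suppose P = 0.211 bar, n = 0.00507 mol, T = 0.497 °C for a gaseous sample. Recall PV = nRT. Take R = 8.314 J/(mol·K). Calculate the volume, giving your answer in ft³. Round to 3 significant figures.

From the ideal-gas law: V = nRT/P.
P = 0.211 bar = 21100 Pa; n = 0.00507 mol; T = 0.497 °C = 273.6 K; R = 8.314 J/(mol·K).
V = 5.467×10^-4 m³
5.467×10^-4 m³ × (1 ft³ / 0.02832 m³) = 0.01931 ft³

0.0193 ft³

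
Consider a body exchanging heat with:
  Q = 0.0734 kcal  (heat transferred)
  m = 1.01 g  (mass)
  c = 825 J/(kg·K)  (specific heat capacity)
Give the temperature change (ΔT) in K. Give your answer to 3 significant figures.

369 K

Rearranging: ΔT = Q/(m·c).
Q = 0.0734 kcal = 307.1 J; m = 1.01 g = 0.001010 kg; c = 825 J/(kg·K).
ΔT = 368.6 K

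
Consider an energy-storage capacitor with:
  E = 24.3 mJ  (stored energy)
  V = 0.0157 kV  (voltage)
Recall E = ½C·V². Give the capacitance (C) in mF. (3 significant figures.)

Rearranging E = ½C·V² for C: C = 2E/V².
E = 24.3 mJ = 0.02430 J; V = 0.0157 kV = 15.70 V.
C = 1.972×10^-4 F
1.972×10^-4 F × (1 mF / 0.001000 F) = 0.1972 mF

0.197 mF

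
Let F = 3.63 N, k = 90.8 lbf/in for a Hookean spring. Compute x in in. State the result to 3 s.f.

Rearranging: x = F/k.
F = 3.63 N; k = 90.8 lbf/in = 15902 N/m.
x = 2.283×10^-4 m
2.283×10^-4 m × (1 in / 0.02540 m) = 0.008987 in

0.00899 in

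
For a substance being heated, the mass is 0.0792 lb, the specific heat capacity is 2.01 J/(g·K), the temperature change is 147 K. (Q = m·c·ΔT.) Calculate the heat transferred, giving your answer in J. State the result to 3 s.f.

10600 J

Q is given directly by: Q = mcΔT.
m = 0.0792 lb = 0.03592 kg; c = 2.01 J/(g·K) = 2010 J/(kg·K); ΔT = 147 K.
Q = 10615 J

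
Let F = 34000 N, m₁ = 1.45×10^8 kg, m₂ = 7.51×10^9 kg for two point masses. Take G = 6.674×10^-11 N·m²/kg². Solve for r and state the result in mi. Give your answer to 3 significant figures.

From Newton's law of gravitation: r = √(G·m₁m₂/F).
F = 34000 N; m₁ = 1.45×10^8 kg; m₂ = 7.51×10^9 kg; G = 6.674×10^-11 N·m²/kg².
r = 46.23 m
46.23 m × (1 mi / 1609 m) = 0.02873 mi

0.0287 mi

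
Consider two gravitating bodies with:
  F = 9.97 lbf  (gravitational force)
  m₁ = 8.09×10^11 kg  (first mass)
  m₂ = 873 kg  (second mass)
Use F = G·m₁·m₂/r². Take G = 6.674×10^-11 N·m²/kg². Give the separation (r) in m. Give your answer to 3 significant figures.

Rearranging F = G·m₁·m₂/r² for r: r = √(G·m₁m₂/F).
F = 9.97 lbf = 44.35 N; m₁ = 8.09×10^11 kg; m₂ = 873 kg; G = 6.674×10^-11 N·m²/kg².
r = 32.60 m

32.6 m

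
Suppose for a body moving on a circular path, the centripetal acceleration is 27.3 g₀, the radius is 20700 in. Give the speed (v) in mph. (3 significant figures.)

839 mph

Solving a = v²/r for v: v = √(a·r).
a = 27.3 g₀ = 267.7 m/s²; r = 20700 in = 525.8 m.
v = 375.2 m/s
375.2 m/s × (1 mph / 0.4470 m/s) = 839.3 mph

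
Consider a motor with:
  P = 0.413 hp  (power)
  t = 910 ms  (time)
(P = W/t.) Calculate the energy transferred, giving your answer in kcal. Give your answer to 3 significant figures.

0.0670 kcal

Solving P = W/t for W: W = P·t.
P = 0.413 hp = 308.0 W; t = 910 ms = 0.9100 s.
W = 280.3 J
280.3 J × (1 kcal / 4184 J) = 0.06698 kcal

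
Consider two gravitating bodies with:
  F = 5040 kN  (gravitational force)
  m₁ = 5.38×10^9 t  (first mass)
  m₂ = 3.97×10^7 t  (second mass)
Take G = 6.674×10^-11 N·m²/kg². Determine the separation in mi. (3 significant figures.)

1.04 mi

From Newton's law of gravitation: r = √(G·m₁m₂/F).
F = 5040 kN = 5.040×10^6 N; m₁ = 5.38×10^9 t = 5.380×10^12 kg; m₂ = 3.97×10^7 t = 3.970×10^10 kg; G = 6.674×10^-11 N·m²/kg².
r = 1682 m
1682 m × (1 mi / 1609 m) = 1.045 mi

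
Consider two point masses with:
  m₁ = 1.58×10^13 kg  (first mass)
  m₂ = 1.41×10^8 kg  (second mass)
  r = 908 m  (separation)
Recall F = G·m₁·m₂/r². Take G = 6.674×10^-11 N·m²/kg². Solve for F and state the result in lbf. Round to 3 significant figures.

From Newton's law of gravitation: F = Gm₁m₂/r².
m₁ = 1.58×10^13 kg; m₂ = 1.41×10^8 kg; r = 908 m; G = 6.674×10^-11 N·m²/kg².
F = 1.803×10^5 N  (the unit combination reduces to kg·m/s² = N)
1.803×10^5 N × (1 lbf / 4.448 N) = 40542 lbf

40500 lbf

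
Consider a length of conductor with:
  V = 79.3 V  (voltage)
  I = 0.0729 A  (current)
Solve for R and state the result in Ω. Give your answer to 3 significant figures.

1090 Ω

Rearranging V = I·R for R: R = V/I.
V = 79.3 V; I = 0.0729 A.
R = 1088 Ω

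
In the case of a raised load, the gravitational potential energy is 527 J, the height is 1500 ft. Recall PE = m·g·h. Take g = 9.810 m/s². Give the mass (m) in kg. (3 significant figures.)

Rearranging: m = PE/(g·h).
PE = 527 J; h = 1500 ft = 457.2 m; g = 9.810 m/s².
m = 0.1175 kg

0.117 kg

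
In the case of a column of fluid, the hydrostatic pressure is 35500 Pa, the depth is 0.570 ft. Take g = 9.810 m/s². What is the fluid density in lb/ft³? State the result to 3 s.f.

Solving P = ρ·g·h for ρ: ρ = P/(g·h).
P = 35500 Pa; h = 0.570 ft = 0.1737 m; g = 9.810 m/s².
ρ = 20829 kg/m³
20829 kg/m³ × (1 lb/ft³ / 16.02 kg/m³) = 1300 lb/ft³

1300 lb/ft³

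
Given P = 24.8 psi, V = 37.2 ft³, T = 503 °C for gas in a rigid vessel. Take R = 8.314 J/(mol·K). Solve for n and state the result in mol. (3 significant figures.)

Solving PV = nRT for n: n = PV/(RT).
P = 24.8 psi = 1.710×10^5 Pa; V = 37.2 ft³ = 1.053 m³; T = 503 °C = 776.1 K; R = 8.314 J/(mol·K).
n = 27.91 mol

27.9 mol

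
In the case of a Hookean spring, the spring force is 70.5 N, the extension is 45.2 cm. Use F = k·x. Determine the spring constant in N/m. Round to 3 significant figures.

From Hooke's law: k = F/x.
F = 70.5 N; x = 45.2 cm = 0.4520 m.
k = 156.0 N/m

156 N/m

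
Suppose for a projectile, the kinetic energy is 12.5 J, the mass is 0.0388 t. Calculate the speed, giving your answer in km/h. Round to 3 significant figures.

Solving KE = ½mv² for v: v = √(2·KE/m).
KE = 12.5 J; m = 0.0388 t = 38.80 kg.
v = 0.8027 m/s
0.8027 m/s × (1 km/h / 0.2778 m/s) = 2.890 km/h

2.89 km/h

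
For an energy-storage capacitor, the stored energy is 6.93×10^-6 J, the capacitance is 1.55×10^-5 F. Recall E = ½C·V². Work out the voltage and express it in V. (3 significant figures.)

Rearranging: V = √(2E/C).
E = 6.93×10^-6 J; C = 1.55×10^-5 F.
V = 0.9456 V

0.946 V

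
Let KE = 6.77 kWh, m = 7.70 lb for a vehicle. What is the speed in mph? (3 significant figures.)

8360 mph

Rearranging: v = √(2·KE/m).
KE = 6.77 kWh = 2.437×10^7 J; m = 7.70 lb = 3.493 kg.
v = 3736 m/s
3736 m/s × (1 mph / 0.4470 m/s) = 8357 mph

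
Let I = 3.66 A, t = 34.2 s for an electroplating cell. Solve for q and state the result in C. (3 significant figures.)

Directly: q = It.
I = 3.66 A; t = 34.2 s.
q = 125.2 C  (the unit combination reduces to A·s = C)

125 C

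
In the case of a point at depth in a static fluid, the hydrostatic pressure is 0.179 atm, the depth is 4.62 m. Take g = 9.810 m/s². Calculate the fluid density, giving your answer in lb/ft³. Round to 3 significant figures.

25.0 lb/ft³

Solving P = ρ·g·h for ρ: ρ = P/(g·h).
P = 0.179 atm = 18137 Pa; h = 4.62 m; g = 9.810 m/s².
ρ = 400.2 kg/m³
400.2 kg/m³ × (1 lb/ft³ / 16.02 kg/m³) = 24.98 lb/ft³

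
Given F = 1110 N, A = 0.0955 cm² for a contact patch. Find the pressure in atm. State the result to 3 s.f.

P is given directly by: P = F/A.
F = 1110 N; A = 0.0955 cm² = 9.550×10^-6 m².
P = 1.162×10^8 Pa  (the unit combination reduces to kg/(m·s²) = Pa)
1.162×10^8 Pa × (1 atm / 1.013×10^5 Pa) = 1147 atm

1150 atm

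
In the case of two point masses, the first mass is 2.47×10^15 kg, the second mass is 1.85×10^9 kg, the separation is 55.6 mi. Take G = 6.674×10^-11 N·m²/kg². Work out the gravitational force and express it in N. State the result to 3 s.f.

Directly: F = Gm₁m₂/r².
m₁ = 2.47×10^15 kg; m₂ = 1.85×10^9 kg; r = 55.6 mi = 89480 m; G = 6.674×10^-11 N·m²/kg².
F = 38090 N

38100 N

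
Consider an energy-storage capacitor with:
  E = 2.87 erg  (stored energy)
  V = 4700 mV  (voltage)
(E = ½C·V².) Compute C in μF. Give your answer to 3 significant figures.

0.0260 μF

Rearranging E = ½C·V² for C: C = 2E/V².
E = 2.87 erg = 2.870×10^-7 J; V = 4700 mV = 4.700 V.
C = 2.598×10^-8 F
2.598×10^-8 F × (1 μF / 1.000×10^-6 F) = 0.02598 μF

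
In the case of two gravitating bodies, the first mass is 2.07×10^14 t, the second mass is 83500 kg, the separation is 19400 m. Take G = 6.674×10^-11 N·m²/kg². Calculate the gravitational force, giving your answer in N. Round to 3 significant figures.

3070 N

F is given directly by: F = Gm₁m₂/r².
m₁ = 2.07×10^14 t = 2.070×10^17 kg; m₂ = 83500 kg; r = 19400 m; G = 6.674×10^-11 N·m²/kg².
F = 3065 N  (the unit combination reduces to kg·m/s² = N)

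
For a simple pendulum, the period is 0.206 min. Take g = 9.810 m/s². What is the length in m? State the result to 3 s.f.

Solving T = 2π√(L/g) for L: L = g·(T/2π)².
T = 0.206 min = 12.36 s; g = 9.810 m/s².
L = 37.96 m

38.0 m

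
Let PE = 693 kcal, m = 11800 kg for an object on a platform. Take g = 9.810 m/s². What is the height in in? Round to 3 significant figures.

Rearranging: h = PE/(m·g).
PE = 693 kcal = 2.900×10^6 J; m = 11800 kg; g = 9.810 m/s².
h = 25.05 m
25.05 m × (1 in / 0.02540 m) = 986.1 in

986 in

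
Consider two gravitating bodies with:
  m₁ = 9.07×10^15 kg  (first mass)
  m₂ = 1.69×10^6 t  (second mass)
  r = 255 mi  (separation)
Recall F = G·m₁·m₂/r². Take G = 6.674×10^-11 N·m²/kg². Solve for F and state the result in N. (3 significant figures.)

6070 N

From Newton's law of gravitation: F = Gm₁m₂/r².
m₁ = 9.07×10^15 kg; m₂ = 1.69×10^6 t = 1.690×10^9 kg; r = 255 mi = 4.104×10^5 m; G = 6.674×10^-11 N·m²/kg².
F = 6074 N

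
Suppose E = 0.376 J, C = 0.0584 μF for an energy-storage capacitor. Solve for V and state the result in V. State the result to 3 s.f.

Solving E = ½C·V² for V: V = √(2E/C).
E = 0.376 J; C = 0.0584 μF = 5.840×10^-8 F.
V = 3588 V

3590 V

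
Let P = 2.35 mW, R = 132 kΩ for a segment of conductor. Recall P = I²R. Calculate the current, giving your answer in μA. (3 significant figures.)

133 μA

Rearranging P = I²R for I: I = √(P/R).
P = 2.35 mW = 0.002350 W; R = 132 kΩ = 1.320×10^5 Ω.
I = 1.334×10^-4 A
1.334×10^-4 A × (1 μA / 1.000×10^-6 A) = 133.4 μA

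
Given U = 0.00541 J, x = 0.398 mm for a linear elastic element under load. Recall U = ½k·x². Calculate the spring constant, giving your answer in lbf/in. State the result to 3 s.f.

390 lbf/in

Rearranging U = ½k·x² for k: k = 2U/x².
U = 0.00541 J; x = 0.398 mm = 3.980×10^-4 m.
k = 68306 N/m
68306 N/m × (1 lbf/in / 175.1 N/m) = 390.0 lbf/in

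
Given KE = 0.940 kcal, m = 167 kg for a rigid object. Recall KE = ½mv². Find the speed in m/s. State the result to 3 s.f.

6.86 m/s

Rearranging: v = √(2·KE/m).
KE = 0.940 kcal = 3933 J; m = 167 kg.
v = 6.863 m/s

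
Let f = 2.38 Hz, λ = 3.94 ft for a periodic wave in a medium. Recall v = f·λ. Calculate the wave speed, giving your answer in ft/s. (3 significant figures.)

Directly: v = fλ.
f = 2.38 Hz; λ = 3.94 ft = 1.201 m.
v = 2.858 m/s
2.858 m/s × (1 ft/s / 0.3048 m/s) = 9.377 ft/s

9.38 ft/s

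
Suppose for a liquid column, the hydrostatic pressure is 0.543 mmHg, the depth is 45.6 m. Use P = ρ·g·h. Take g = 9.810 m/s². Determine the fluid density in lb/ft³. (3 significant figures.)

Solving P = ρ·g·h for ρ: ρ = P/(g·h).
P = 0.543 mmHg = 72.39 Pa; h = 45.6 m; g = 9.810 m/s².
ρ = 0.1618 kg/m³
0.1618 kg/m³ × (1 lb/ft³ / 16.02 kg/m³) = 0.01010 lb/ft³

0.0101 lb/ft³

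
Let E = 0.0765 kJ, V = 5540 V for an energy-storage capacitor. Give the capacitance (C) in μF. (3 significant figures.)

4.99 μF

Rearranging: C = 2E/V².
E = 0.0765 kJ = 76.50 J; V = 5540 V.
C = 4.985×10^-6 F
4.985×10^-6 F × (1 μF / 1.000×10^-6 F) = 4.985 μF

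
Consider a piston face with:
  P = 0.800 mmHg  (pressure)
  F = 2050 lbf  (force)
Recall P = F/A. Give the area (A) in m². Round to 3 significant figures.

Rearranging P = F/A for A: A = F/P.
P = 0.800 mmHg = 106.7 Pa; F = 2050 lbf = 9119 N.
A = 85.50 m²

85.5 m²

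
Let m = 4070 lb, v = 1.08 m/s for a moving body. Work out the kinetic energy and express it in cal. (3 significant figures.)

Directly: KE = ½mv².
m = 4070 lb = 1846 kg; v = 1.08 m/s.
KE = 1077 J  (the unit combination reduces to kg·m²/s² = J)
1077 J × (1 cal / 4.184 J) = 257.3 cal

257 cal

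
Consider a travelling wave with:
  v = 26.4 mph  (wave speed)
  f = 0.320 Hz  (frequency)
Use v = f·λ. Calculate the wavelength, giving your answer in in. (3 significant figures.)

Rearranging v = f·λ for λ: λ = v/f.
v = 26.4 mph = 11.80 m/s; f = 0.320 Hz.
λ = 36.88 m
36.88 m × (1 in / 0.02540 m) = 1452 in

1450 in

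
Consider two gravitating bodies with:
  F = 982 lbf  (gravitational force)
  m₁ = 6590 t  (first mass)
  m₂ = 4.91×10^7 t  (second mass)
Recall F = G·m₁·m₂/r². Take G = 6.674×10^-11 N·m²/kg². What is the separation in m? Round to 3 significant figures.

70.3 m

From Newton's law of gravitation: r = √(G·m₁m₂/F).
F = 982 lbf = 4368 N; m₁ = 6590 t = 6.590×10^6 kg; m₂ = 4.91×10^7 t = 4.910×10^10 kg; G = 6.674×10^-11 N·m²/kg².
r = 70.31 m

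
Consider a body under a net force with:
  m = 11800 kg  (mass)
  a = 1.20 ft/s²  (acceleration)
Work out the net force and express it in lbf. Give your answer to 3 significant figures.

970 lbf

From Newton's second law: F = m·a.
m = 11800 kg; a = 1.20 ft/s² = 0.3658 m/s².
F = 4316 N  (the unit combination reduces to kg·m/s² = N)
4316 N × (1 lbf / 4.448 N) = 970.3 lbf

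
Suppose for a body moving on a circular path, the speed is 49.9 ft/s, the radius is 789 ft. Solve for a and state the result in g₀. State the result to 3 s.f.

a is given directly by: a = v²/r.
v = 49.9 ft/s = 15.21 m/s; r = 789 ft = 240.5 m.
a = 0.9619 m/s²
0.9619 m/s² × (1 g₀ / 9.807 m/s²) = 0.09809 g₀

0.0981 g₀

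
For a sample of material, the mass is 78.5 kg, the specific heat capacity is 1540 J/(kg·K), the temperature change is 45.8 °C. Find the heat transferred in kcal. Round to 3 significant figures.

Directly: Q = mcΔT.
m = 78.5 kg; c = 1540 J/(kg·K); ΔT = 45.8 °C = 45.80 K.
Q = 5.537×10^6 J
5.537×10^6 J × (1 kcal / 4184 J) = 1323 kcal

1320 kcal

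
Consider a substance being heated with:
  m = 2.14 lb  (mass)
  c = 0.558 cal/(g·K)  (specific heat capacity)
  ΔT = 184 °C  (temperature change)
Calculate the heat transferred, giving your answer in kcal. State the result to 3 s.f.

Q is given directly by: Q = mcΔT.
m = 2.14 lb = 0.9707 kg; c = 0.558 cal/(g·K) = 2335 J/(kg·K); ΔT = 184 °C = 184.0 K.
Q = 4.170×10^5 J  (the unit combination reduces to kg·m²/s² = J)
4.170×10^5 J × (1 kcal / 4184 J) = 99.66 kcal

99.7 kcal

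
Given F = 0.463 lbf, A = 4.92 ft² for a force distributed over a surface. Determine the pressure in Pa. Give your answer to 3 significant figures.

4.51 Pa

Directly: P = F/A.
F = 0.463 lbf = 2.060 N; A = 4.92 ft² = 0.4571 m².
P = 4.506 Pa  (the unit combination reduces to kg/(m·s²) = Pa)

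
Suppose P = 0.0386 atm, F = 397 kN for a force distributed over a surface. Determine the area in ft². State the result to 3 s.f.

1090 ft²

Rearranging: A = F/P.
P = 0.0386 atm = 3911 Pa; F = 397 kN = 3.970×10^5 N.
A = 101.5 m²
101.5 m² × (1 ft² / 0.09290 m²) = 1093 ft²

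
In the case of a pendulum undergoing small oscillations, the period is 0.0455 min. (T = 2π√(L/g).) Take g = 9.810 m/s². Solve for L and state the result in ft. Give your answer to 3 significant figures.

6.08 ft

Rearranging: L = g·(T/2π)².
T = 0.0455 min = 2.730 s; g = 9.810 m/s².
L = 1.852 m
1.852 m × (1 ft / 0.3048 m) = 6.076 ft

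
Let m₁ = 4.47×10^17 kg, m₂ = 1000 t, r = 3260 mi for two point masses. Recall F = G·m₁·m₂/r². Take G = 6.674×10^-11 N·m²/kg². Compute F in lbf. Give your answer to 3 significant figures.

From Newton's law of gravitation: F = Gm₁m₂/r².
m₁ = 4.47×10^17 kg; m₂ = 1000 t = 1.000×10^6 kg; r = 3260 mi = 5.246×10^6 m; G = 6.674×10^-11 N·m²/kg².
F = 1.084 N
1.084 N × (1 lbf / 4.448 N) = 0.2437 lbf

0.244 lbf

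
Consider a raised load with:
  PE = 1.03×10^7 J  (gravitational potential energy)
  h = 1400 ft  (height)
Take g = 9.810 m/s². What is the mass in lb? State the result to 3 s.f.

Rearranging: m = PE/(g·h).
PE = 1.03×10^7 J; h = 1400 ft = 426.7 m; g = 9.810 m/s².
m = 2461 kg
2461 kg × (1 lb / 0.4536 kg) = 5424 lb

5420 lb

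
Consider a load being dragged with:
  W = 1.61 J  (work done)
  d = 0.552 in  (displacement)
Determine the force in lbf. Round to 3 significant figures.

25.8 lbf

Rearranging W = F·d for F: F = W/d.
W = 1.61 J; d = 0.552 in = 0.01402 m.
F = 114.8 N
114.8 N × (1 lbf / 4.448 N) = 25.81 lbf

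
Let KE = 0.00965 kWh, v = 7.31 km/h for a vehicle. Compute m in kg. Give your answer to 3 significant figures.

Rearranging: m = 2·KE/v².
KE = 0.00965 kWh = 34740 J; v = 7.31 km/h = 2.031 m/s.
m = 16851 kg

16900 kg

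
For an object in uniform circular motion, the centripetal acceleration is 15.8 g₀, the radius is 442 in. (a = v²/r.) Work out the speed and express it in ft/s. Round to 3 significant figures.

137 ft/s

Rearranging a = v²/r for v: v = √(a·r).
a = 15.8 g₀ = 154.9 m/s²; r = 442 in = 11.23 m.
v = 41.71 m/s
41.71 m/s × (1 ft/s / 0.3048 m/s) = 136.8 ft/s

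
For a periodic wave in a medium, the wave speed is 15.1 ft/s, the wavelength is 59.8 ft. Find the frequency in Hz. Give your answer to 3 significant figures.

0.253 Hz

Rearranging: f = v/λ.
v = 15.1 ft/s = 4.602 m/s; λ = 59.8 ft = 18.23 m.
f = 0.2525 Hz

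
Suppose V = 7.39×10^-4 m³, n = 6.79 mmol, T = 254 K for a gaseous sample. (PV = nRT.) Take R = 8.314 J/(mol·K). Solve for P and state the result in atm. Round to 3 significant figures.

0.191 atm

From the ideal-gas law: P = nRT/V.
V = 7.39×10^-4 m³; n = 6.79 mmol = 0.006790 mol; T = 254 K; R = 8.314 J/(mol·K).
P = 19403 Pa  (the unit combination reduces to kg/(m·s²) = Pa)
19403 Pa × (1 atm / 1.013×10^5 Pa) = 0.1915 atm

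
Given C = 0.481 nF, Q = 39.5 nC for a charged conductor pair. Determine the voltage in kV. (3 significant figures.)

0.0821 kV

Solving C = Q/V for V: V = Q/C.
C = 0.481 nF = 4.810×10^-10 F; Q = 39.5 nC = 3.950×10^-8 C.
V = 82.12 V  (the unit combination reduces to kg·m²/(A·s³) = V)
82.12 V × (1 kV / 1000 V) = 0.08212 kV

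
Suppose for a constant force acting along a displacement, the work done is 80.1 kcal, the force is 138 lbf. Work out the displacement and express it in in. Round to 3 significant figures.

21500 in

Rearranging W = F·d for d: d = W/F.
W = 80.1 kcal = 3.351×10^5 J; F = 138 lbf = 613.9 N.
d = 546.0 m
546.0 m × (1 in / 0.02540 m) = 21494 in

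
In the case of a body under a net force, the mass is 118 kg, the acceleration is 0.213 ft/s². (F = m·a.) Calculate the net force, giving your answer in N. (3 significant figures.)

7.66 N

F is given directly by: F = m·a.
m = 118 kg; a = 0.213 ft/s² = 0.06492 m/s².
F = 7.661 N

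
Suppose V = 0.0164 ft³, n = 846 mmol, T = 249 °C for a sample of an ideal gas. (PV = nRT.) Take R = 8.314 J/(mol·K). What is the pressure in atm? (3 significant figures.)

From the ideal-gas law: P = nRT/V.
V = 0.0164 ft³ = 4.644×10^-4 m³; n = 846 mmol = 0.8460 mol; T = 249 °C = 522.1 K; R = 8.314 J/(mol·K).
P = 7.908×10^6 Pa
7.908×10^6 Pa × (1 atm / 1.013×10^5 Pa) = 78.05 atm

78.0 atm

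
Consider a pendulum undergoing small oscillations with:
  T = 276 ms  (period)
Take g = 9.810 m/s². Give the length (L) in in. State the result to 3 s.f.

0.745 in

Rearranging: L = g·(T/2π)².
T = 276 ms = 0.2760 s; g = 9.810 m/s².
L = 0.01893 m
0.01893 m × (1 in / 0.02540 m) = 0.7452 in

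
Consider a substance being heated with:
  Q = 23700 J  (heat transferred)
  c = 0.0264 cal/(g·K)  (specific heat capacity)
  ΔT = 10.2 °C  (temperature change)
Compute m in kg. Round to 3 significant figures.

21.0 kg

Solving Q = m·c·ΔT for m: m = Q/(c·ΔT).
Q = 23700 J; c = 0.0264 cal/(g·K) = 110.5 J/(kg·K); ΔT = 10.2 °C = 10.20 K.
m = 21.04 kg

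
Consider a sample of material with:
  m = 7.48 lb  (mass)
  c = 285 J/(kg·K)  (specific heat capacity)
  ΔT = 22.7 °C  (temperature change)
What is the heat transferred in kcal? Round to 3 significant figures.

Directly: Q = mcΔT.
m = 7.48 lb = 3.393 kg; c = 285 J/(kg·K); ΔT = 22.7 °C = 22.70 K.
Q = 21950 J
21950 J × (1 kcal / 4184 J) = 5.246 kcal

5.25 kcal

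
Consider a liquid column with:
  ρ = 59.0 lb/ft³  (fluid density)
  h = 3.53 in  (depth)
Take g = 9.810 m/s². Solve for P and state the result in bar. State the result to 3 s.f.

Directly: P = ρgh.
ρ = 59.0 lb/ft³ = 945.1 kg/m³; h = 3.53 in = 0.08966 m; g = 9.810 m/s².
P = 831.3 Pa
831.3 Pa × (1 bar / 1.000×10^5 Pa) = 0.008313 bar

0.00831 bar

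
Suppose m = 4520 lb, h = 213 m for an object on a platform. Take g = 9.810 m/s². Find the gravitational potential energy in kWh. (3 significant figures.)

PE is given directly by: PE = mgh.
m = 4520 lb = 2050 kg; h = 213 m; g = 9.810 m/s².
PE = 4.284×10^6 J
4.284×10^6 J × (1 kWh / 3.600×10^6 J) = 1.190 kWh

1.19 kWh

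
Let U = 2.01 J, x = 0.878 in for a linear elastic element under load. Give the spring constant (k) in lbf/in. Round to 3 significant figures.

46.2 lbf/in

Rearranging: k = 2U/x².
U = 2.01 J; x = 0.878 in = 0.02230 m.
k = 8083 N/m
8083 N/m × (1 lbf/in / 175.1 N/m) = 46.15 lbf/in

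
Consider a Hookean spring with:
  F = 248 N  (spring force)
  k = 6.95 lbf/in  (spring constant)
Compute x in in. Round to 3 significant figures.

Rearranging F = k·x for x: x = F/k.
F = 248 N; k = 6.95 lbf/in = 1217 N/m.
x = 0.2038 m
0.2038 m × (1 in / 0.02540 m) = 8.022 in

8.02 in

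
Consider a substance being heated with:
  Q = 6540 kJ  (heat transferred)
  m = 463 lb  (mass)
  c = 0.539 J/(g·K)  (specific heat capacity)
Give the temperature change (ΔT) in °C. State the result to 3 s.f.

Rearranging Q = m·c·ΔT for ΔT: ΔT = Q/(m·c).
Q = 6540 kJ = 6.540×10^6 J; m = 463 lb = 210.0 kg; c = 0.539 J/(g·K) = 539.0 J/(kg·K).
ΔT = 57.78 K
Since 1 °C = 1 K, 57.78 °C.

57.8 °C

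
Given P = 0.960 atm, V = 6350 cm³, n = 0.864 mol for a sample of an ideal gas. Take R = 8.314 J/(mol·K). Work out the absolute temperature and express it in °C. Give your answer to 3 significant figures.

From the ideal-gas law: T = PV/(nR).
P = 0.960 atm = 97272 Pa; V = 6350 cm³ = 0.006350 m³; n = 0.864 mol; R = 8.314 J/(mol·K).
T = 85.99 K
85.99 K − 273.15 = -187.2 °C

-187 °C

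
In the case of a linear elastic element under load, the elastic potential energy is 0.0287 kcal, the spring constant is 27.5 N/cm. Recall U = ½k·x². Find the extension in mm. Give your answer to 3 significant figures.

296 mm

Rearranging: x = √(2U/k).
U = 0.0287 kcal = 120.1 J; k = 27.5 N/cm = 2750 N/m.
x = 0.2955 m
0.2955 m × (1 mm / 0.001000 m) = 295.5 mm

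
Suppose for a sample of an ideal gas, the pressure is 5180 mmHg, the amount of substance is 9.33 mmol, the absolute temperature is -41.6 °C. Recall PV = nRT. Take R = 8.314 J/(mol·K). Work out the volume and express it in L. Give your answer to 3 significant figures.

0.0260 L

From the ideal-gas law: V = nRT/P.
P = 5180 mmHg = 6.906×10^5 Pa; n = 9.33 mmol = 0.009330 mol; T = -41.6 °C = 231.5 K; R = 8.314 J/(mol·K).
V = 2.601×10^-5 m³
2.601×10^-5 m³ × (1 L / 0.001000 m³) = 0.02601 L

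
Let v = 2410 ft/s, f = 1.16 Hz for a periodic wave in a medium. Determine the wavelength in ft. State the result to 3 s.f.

Rearranging: λ = v/f.
v = 2410 ft/s = 734.6 m/s; f = 1.16 Hz.
λ = 633.2 m
633.2 m × (1 ft / 0.3048 m) = 2078 ft

2080 ft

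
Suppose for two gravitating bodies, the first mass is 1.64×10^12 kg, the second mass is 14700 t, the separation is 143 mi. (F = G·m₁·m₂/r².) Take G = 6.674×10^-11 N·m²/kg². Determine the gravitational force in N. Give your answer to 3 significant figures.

Directly: F = Gm₁m₂/r².
m₁ = 1.64×10^12 kg; m₂ = 14700 t = 1.470×10^7 kg; r = 143 mi = 2.301×10^5 m; G = 6.674×10^-11 N·m²/kg².
F = 0.03038 N

0.0304 N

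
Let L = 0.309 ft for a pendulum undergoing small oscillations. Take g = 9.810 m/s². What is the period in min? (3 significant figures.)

0.0103 min

T is given directly by: T = 2π√(L/g).
L = 0.309 ft = 0.09418 m; g = 9.810 m/s².
T = 0.6156 s
0.6156 s × (1 min / 60.00 s) = 0.01026 min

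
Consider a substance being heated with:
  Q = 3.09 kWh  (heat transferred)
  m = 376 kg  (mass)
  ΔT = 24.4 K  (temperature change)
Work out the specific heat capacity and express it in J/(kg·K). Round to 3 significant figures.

Rearranging Q = m·c·ΔT for c: c = Q/(m·ΔT).
Q = 3.09 kWh = 1.112×10^7 J; m = 376 kg; ΔT = 24.4 K.
c = 1213 J/(kg·K)

1210 J/(kg·K)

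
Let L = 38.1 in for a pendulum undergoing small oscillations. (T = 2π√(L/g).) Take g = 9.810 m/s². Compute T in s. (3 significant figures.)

1.97 s

Directly: T = 2π√(L/g).
L = 38.1 in = 0.9677 m; g = 9.810 m/s².
T = 1.973 s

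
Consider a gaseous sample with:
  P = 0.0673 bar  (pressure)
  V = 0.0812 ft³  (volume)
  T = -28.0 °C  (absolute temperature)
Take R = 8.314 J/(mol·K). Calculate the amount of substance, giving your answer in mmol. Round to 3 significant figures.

Rearranging: n = PV/(RT).
P = 0.0673 bar = 6730 Pa; V = 0.0812 ft³ = 0.002299 m³; T = -28.0 °C = 245.1 K; R = 8.314 J/(mol·K).
n = 0.007592 mol
0.007592 mol × (1 mmol / 0.001000 mol) = 7.592 mmol

7.59 mmol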